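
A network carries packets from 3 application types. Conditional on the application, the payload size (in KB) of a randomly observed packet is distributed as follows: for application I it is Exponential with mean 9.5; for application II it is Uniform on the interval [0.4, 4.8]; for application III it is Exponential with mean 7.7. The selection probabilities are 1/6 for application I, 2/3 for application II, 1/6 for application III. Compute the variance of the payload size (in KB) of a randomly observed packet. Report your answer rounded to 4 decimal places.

34.2689

Per component, I: μ=9.5, E[X²]=180.5; II: μ=2.6, E[X²]=8.37333; III: μ=7.7, E[X²]=118.58.
E[X] = 0.166667·9.5 + 0.666667·2.6 + 0.166667·7.7 = 4.6.
E[X²] = 0.166667·180.5 + 0.666667·8.37333 + 0.166667·118.58 = 55.4289.
Var(X) = E[X²] − (E[X])² = 55.4289 − 21.16 = 34.2689.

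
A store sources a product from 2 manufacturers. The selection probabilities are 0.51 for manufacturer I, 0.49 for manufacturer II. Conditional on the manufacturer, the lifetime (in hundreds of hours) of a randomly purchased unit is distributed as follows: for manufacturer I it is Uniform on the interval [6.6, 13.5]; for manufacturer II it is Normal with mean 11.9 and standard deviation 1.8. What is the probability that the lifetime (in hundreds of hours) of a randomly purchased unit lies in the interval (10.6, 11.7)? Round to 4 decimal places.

Conditional on each manufacturer, P(10.6 < X < 11.7): I: 0.15942; II: 0.220685.
By total probability, P(10.6 < X < 11.7) = 0.51·0.15942 + 0.49·0.220685 = 0.18944.

0.1894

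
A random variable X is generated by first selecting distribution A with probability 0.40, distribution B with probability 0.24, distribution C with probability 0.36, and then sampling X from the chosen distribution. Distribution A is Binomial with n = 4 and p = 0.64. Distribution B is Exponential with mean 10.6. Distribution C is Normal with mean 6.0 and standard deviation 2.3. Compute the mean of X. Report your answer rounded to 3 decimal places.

Component means — A: 2.56; B: 10.6; C: 6.
E[X] = 0.4·2.56 + 0.24·10.6 + 0.36·6 = 5.728.

5.728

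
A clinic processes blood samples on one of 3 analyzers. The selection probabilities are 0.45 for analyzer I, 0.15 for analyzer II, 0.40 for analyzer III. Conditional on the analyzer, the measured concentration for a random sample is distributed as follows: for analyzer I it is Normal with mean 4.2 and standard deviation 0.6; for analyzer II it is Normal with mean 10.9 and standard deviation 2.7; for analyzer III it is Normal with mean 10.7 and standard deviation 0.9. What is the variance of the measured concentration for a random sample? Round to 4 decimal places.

Per component, I: μ=4.2, E[X²]=18; II: μ=10.9, E[X²]=126.1; III: μ=10.7, E[X²]=115.3.
E[X] = 0.45·4.2 + 0.15·10.9 + 0.4·10.7 = 7.805.
E[X²] = 0.45·18 + 0.15·126.1 + 0.4·115.3 = 73.135.
Var(X) = E[X²] − (E[X])² = 73.135 − 60.918 = 12.217.

12.2170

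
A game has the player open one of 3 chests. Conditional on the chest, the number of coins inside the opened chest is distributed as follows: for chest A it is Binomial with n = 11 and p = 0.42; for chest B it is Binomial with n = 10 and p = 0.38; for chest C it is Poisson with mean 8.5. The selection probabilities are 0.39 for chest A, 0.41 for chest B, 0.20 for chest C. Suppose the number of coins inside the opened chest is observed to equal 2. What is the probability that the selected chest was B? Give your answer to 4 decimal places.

Likelihoods P(X=2 | ·): A: 0.0720631; B: 0.141877; C: 0.00735029.
Posterior ∝ prior × likelihood. Numerator for B: 0.41·0.141877 = 0.0581697.
Normalizing constant: 0.39·0.0720631 + 0.41·0.141877 + 0.2·0.00735029 = 0.0877444.
P(B | observation) = 0.0581697 / 0.0877444 = 0.662945.

0.6629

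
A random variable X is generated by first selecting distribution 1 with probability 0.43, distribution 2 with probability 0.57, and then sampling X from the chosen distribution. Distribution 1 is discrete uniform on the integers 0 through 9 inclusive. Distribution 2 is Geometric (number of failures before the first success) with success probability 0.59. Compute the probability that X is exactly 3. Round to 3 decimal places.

Conditional on each component, P(X = 3): 1: 0.1; 2: 0.0406634.
By total probability, P(X = 3) = 0.43·0.1 + 0.57·0.0406634 = 0.0661781.

0.066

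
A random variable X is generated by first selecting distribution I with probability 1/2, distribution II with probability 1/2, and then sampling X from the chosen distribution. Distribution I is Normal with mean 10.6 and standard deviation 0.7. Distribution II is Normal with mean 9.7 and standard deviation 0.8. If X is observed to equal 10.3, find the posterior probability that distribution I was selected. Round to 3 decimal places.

0.580

Likelihoods f(10.3 | ·): I: 0.51991; II: 0.376422.
Posterior ∝ prior × likelihood. Numerator for I: 0.5·0.51991 = 0.259955.
Normalizing constant: 0.5·0.51991 + 0.5·0.376422 = 0.448166.
P(I | observation) = 0.259955 / 0.448166 = 0.580042.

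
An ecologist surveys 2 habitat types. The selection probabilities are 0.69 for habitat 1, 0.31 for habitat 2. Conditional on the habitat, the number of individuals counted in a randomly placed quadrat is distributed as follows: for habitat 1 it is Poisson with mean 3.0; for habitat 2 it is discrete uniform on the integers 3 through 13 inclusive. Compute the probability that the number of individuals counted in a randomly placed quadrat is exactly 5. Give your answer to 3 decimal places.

0.098

Conditional on each habitat, P(X = 5): 1: 0.100819; 2: 0.0909091.
By total probability, P(X = 5) = 0.69·0.100819 + 0.31·0.0909091 = 0.0977468.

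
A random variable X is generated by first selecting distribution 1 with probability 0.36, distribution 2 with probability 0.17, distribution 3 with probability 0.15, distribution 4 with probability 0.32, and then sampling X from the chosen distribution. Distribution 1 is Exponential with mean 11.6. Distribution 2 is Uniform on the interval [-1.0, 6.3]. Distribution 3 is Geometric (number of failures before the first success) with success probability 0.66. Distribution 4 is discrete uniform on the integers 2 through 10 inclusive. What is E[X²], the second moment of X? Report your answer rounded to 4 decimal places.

112.6422

For each component E[X²] = Var + (mean)², giving 1: 269.12; 2: 11.4633; 3: 1.04591; 4: 42.6667.
Overall E[X²] = 0.36·269.12 + 0.17·11.4633 + 0.15·1.04591 + 0.32·42.6667 = 112.642.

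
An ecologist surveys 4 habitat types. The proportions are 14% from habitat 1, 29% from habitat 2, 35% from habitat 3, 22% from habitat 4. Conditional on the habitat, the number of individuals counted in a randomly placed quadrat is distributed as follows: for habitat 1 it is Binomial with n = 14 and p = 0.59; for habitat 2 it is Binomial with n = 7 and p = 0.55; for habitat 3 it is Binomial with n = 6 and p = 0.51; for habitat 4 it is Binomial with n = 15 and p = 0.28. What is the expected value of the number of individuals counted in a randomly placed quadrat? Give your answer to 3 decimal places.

Component means — 1: 8.26; 2: 3.85; 3: 3.06; 4: 4.2.
E[X] = 0.14·8.26 + 0.29·3.85 + 0.35·3.06 + 0.22·4.2 = 4.2679.

4.268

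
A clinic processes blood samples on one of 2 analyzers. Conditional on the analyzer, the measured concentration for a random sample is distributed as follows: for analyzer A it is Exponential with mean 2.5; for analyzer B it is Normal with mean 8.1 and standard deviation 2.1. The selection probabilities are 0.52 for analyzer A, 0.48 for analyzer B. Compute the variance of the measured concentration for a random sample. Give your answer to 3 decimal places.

13.194

Per component, A: μ=2.5, E[X²]=12.5; B: μ=8.1, E[X²]=70.02.
E[X] = 0.52·2.5 + 0.48·8.1 = 5.188.
E[X²] = 0.52·12.5 + 0.48·70.02 = 40.1096.
Var(X) = E[X²] − (E[X])² = 40.1096 − 26.9153 = 13.1943.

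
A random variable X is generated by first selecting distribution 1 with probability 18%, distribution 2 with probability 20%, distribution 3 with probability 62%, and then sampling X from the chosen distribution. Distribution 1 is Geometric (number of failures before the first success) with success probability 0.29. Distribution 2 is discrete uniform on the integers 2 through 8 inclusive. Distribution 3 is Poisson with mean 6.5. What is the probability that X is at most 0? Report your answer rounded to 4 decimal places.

0.0531

Conditional on each component, P(X ≤ 0): 1: 0.29; 2: 0; 3: 0.00150344.
By total probability, P(X ≤ 0) = 0.18·0.29 + 0.2·0 + 0.62·0.00150344 = 0.0531321.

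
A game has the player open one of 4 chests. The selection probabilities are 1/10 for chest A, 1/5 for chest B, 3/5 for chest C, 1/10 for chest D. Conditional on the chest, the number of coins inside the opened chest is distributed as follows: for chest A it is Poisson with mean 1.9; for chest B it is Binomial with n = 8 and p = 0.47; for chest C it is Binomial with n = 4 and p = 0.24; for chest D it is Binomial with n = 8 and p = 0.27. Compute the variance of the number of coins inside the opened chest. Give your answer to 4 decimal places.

Per component, A: μ=1.9, E[X²]=5.51; B: μ=3.76, E[X²]=16.1304; C: μ=0.96, E[X²]=1.6512; D: μ=2.16, E[X²]=6.2424.
E[X] = 0.1·1.9 + 0.2·3.76 + 0.6·0.96 + 0.1·2.16 = 1.734.
E[X²] = 0.1·5.51 + 0.2·16.1304 + 0.6·1.6512 + 0.1·6.2424 = 5.39204.
Var(X) = E[X²] − (E[X])² = 5.39204 − 3.00676 = 2.38528.

2.3853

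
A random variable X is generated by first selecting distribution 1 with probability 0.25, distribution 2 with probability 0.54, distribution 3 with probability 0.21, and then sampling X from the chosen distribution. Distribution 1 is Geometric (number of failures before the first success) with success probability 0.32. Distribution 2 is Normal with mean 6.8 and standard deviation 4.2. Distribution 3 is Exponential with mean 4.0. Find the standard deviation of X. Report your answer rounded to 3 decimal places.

4.309

Per component, 1: μ=2.125, E[X²]=11.1562; 2: μ=6.8, E[X²]=63.88; 3: μ=4, E[X²]=32.
E[X] = 0.25·2.125 + 0.54·6.8 + 0.21·4 = 5.04325.
E[X²] = 0.25·11.1562 + 0.54·63.88 + 0.21·32 = 44.0043.
Var(X) = E[X²] − (E[X])² = 44.0043 − 25.4344 = 18.5699.
SD(X) = √18.5699 = 4.30928.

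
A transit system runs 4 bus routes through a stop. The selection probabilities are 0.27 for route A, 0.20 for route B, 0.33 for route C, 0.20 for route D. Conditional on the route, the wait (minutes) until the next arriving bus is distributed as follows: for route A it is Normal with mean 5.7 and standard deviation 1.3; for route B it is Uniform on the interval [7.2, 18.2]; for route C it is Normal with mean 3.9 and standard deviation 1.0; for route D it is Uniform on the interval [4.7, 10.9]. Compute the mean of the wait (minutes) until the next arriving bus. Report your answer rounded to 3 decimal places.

Component means — A: 5.7; B: 12.7; C: 3.9; D: 7.8.
E[X] = 0.27·5.7 + 0.2·12.7 + 0.33·3.9 + 0.2·7.8 = 6.926.

6.926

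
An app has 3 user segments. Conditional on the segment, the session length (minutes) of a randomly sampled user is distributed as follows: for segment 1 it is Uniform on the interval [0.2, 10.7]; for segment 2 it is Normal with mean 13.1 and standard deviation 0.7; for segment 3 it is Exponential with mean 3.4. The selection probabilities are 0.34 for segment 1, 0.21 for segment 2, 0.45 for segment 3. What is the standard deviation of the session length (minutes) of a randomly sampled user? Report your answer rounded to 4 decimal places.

4.7055

Per component, 1: μ=5.45, E[X²]=38.89; 2: μ=13.1, E[X²]=172.1; 3: μ=3.4, E[X²]=23.12.
E[X] = 0.34·5.45 + 0.21·13.1 + 0.45·3.4 = 6.134.
E[X²] = 0.34·38.89 + 0.21·172.1 + 0.45·23.12 = 59.7676.
Var(X) = E[X²] − (E[X])² = 59.7676 − 37.626 = 22.1416.
SD(X) = √22.1416 = 4.70549.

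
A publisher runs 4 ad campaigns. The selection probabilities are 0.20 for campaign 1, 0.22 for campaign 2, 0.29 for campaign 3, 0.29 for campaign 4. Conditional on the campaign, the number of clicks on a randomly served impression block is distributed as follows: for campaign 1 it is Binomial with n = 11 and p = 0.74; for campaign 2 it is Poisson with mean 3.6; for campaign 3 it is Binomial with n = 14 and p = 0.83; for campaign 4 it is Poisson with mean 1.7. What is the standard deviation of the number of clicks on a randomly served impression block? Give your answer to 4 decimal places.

Per component, 1: μ=8.14, E[X²]=68.376; 2: μ=3.6, E[X²]=16.56; 3: μ=11.62, E[X²]=137; 4: μ=1.7, E[X²]=4.59.
E[X] = 0.2·8.14 + 0.22·3.6 + 0.29·11.62 + 0.29·1.7 = 6.2828.
E[X²] = 0.2·68.376 + 0.22·16.56 + 0.29·137 + 0.29·4.59 = 58.3794.
Var(X) = E[X²] − (E[X])² = 58.3794 − 39.4736 = 18.9059.
SD(X) = √18.9059 = 4.34809.

4.3481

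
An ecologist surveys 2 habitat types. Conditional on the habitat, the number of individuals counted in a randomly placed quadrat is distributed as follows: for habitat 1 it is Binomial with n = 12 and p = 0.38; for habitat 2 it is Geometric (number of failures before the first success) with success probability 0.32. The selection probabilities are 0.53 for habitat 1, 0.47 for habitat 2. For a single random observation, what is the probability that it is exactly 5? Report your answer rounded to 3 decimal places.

Conditional on each habitat, P(X = 5): 1: 0.220996; 2: 0.0465259.
By total probability, P(X = 5) = 0.53·0.220996 + 0.47·0.0465259 = 0.138995.

0.139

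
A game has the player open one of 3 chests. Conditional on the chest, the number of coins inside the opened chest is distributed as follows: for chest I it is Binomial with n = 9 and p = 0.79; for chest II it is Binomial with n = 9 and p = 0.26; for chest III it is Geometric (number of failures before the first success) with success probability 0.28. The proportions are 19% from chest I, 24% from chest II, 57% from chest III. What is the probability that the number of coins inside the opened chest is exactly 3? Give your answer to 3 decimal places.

0.118

Conditional on each chest, P(X = 3): I: 0.00355203; II: 0.242432; III: 0.104509.
By total probability, P(X = 3) = 0.19·0.00355203 + 0.24·0.242432 + 0.57·0.104509 = 0.118429.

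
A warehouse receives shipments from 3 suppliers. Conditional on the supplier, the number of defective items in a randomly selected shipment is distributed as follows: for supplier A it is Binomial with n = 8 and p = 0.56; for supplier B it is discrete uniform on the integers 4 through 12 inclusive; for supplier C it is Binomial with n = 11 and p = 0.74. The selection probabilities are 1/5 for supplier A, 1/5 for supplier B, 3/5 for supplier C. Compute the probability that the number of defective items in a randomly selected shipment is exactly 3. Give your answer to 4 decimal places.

0.0333

Conditional on each supplier, P(X = 3): A: 0.162187; B: 0; C: 0.00139626.
By total probability, P(X = 3) = 0.2·0.162187 + 0.2·0 + 0.6·0.00139626 = 0.0332751.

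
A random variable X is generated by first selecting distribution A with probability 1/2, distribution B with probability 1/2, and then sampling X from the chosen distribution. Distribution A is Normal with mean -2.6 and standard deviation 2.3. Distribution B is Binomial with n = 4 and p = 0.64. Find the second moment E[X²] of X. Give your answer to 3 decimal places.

9.763

For each component E[X²] = Var + (mean)², giving A: 12.05; B: 7.4752.
Overall E[X²] = 0.5·12.05 + 0.5·7.4752 = 9.7626.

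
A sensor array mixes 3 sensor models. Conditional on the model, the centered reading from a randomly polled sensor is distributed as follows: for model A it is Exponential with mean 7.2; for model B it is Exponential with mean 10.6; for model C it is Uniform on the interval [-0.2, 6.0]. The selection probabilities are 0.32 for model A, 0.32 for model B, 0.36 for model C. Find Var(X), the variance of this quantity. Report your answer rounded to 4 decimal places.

Per component, A: μ=7.2, E[X²]=103.68; B: μ=10.6, E[X²]=224.72; C: μ=2.9, E[X²]=11.6133.
E[X] = 0.32·7.2 + 0.32·10.6 + 0.36·2.9 = 6.74.
E[X²] = 0.32·103.68 + 0.32·224.72 + 0.36·11.6133 = 109.269.
Var(X) = E[X²] − (E[X])² = 109.269 − 45.4276 = 63.8412.

63.8412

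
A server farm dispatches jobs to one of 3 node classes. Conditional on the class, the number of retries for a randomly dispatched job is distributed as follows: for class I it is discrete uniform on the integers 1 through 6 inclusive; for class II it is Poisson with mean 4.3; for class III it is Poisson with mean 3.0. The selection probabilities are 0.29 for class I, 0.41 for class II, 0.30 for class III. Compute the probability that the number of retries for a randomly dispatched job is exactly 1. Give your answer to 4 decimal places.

Conditional on each class, P(X = 1): I: 0.166667; II: 0.0583448; III: 0.149361.
By total probability, P(X = 1) = 0.29·0.166667 + 0.41·0.0583448 + 0.3·0.149361 = 0.117063.

0.1171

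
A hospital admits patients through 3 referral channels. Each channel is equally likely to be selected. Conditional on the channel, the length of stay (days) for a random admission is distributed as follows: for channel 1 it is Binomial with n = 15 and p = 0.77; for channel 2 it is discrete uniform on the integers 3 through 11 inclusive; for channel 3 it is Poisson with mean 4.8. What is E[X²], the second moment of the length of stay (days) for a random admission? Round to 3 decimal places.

For each component E[X²] = Var + (mean)², giving 1: 136.059; 2: 55.6667; 3: 27.84.
Overall E[X²] = 0.333333·136.059 + 0.333333·55.6667 + 0.333333·27.84 = 73.1886.

73.189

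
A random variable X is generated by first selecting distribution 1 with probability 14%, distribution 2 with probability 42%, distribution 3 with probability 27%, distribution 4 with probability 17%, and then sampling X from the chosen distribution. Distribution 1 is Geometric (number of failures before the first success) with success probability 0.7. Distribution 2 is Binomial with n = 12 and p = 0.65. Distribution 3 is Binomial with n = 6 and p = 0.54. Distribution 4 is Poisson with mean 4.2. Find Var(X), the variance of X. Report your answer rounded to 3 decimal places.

Per component, 1: μ=0.428571, E[X²]=0.795918; 2: μ=7.8, E[X²]=63.57; 3: μ=3.24, E[X²]=11.988; 4: μ=4.2, E[X²]=21.84.
E[X] = 0.14·0.428571 + 0.42·7.8 + 0.27·3.24 + 0.17·4.2 = 4.9248.
E[X²] = 0.14·0.795918 + 0.42·63.57 + 0.27·11.988 + 0.17·21.84 = 33.7604.
Var(X) = E[X²] − (E[X])² = 33.7604 − 24.2537 = 9.50673.

9.507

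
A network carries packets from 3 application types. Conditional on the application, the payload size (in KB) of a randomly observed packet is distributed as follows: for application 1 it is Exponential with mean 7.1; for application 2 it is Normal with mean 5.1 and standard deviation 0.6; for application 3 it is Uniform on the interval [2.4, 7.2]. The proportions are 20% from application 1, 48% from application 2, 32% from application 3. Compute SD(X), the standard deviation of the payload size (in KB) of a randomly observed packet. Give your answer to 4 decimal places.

3.4067

Per component, 1: μ=7.1, E[X²]=100.82; 2: μ=5.1, E[X²]=26.37; 3: μ=4.8, E[X²]=24.96.
E[X] = 0.2·7.1 + 0.48·5.1 + 0.32·4.8 = 5.404.
E[X²] = 0.2·100.82 + 0.48·26.37 + 0.32·24.96 = 40.8088.
Var(X) = E[X²] − (E[X])² = 40.8088 − 29.2032 = 11.6056.
SD(X) = √11.6056 = 3.4067.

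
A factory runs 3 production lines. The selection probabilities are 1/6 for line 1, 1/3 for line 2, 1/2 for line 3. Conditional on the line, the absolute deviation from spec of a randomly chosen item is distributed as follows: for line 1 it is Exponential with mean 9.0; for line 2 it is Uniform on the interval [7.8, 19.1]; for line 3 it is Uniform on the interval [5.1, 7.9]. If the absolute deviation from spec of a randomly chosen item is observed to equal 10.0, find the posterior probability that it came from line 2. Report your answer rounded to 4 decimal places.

Likelihoods f(10.0 | ·): 1: 0.036577; 2: 0.0884956; 3: 0.
Posterior ∝ prior × likelihood. Numerator for 2: 0.333333·0.0884956 = 0.0294985.
Normalizing constant: 0.166667·0.036577 + 0.333333·0.0884956 + 0.5·0 = 0.0355947.
P(2 | observation) = 0.0294985 / 0.0355947 = 0.828734.

0.8287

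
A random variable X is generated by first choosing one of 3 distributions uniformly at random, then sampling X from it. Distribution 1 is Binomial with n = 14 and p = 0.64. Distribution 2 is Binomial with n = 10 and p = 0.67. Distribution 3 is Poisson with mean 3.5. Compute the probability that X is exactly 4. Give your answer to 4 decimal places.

Conditional on each component, P(X = 4): 1: 0.00614015; 2: 0.0546515; 3: 0.188812.
By total probability, P(X = 4) = 0.333333·0.00614015 + 0.333333·0.0546515 + 0.333333·0.188812 = 0.0832013.

0.0832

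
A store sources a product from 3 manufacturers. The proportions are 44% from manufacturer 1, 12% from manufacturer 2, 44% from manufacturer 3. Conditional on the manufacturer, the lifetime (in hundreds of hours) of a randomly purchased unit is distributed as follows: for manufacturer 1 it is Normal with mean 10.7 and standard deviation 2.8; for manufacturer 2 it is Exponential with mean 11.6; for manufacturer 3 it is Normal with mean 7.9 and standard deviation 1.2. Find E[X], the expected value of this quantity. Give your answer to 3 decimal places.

Component means — 1: 10.7; 2: 11.6; 3: 7.9.
E[X] = 0.44·10.7 + 0.12·11.6 + 0.44·7.9 = 9.576.

9.576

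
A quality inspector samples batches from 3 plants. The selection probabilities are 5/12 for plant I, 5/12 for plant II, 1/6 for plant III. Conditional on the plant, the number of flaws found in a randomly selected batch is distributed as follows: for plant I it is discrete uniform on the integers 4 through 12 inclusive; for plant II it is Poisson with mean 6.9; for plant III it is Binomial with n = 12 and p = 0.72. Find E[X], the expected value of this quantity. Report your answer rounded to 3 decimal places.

7.648

Component means — I: 8; II: 6.9; III: 8.64.
E[X] = 0.416667·8 + 0.416667·6.9 + 0.166667·8.64 = 7.64833.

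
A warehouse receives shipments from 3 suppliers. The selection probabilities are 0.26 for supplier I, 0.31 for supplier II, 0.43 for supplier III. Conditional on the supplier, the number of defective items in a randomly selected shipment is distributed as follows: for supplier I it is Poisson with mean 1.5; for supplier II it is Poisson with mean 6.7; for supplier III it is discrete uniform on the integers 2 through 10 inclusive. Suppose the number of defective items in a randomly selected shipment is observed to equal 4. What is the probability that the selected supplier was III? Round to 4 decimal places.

0.5190

Likelihoods P(X=4 | ·): I: 0.0470665; II: 0.103351; III: 0.111111.
Posterior ∝ prior × likelihood. Numerator for III: 0.43·0.111111 = 0.0477778.
Normalizing constant: 0.26·0.0470665 + 0.31·0.103351 + 0.43·0.111111 = 0.0920539.
P(III | observation) = 0.0477778 / 0.0920539 = 0.51902.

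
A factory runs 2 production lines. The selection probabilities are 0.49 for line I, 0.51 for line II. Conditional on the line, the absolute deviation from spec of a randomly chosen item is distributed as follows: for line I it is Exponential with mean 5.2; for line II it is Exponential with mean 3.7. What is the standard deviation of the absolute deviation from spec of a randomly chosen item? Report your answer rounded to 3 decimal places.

4.560

Per component, I: μ=5.2, E[X²]=54.08; II: μ=3.7, E[X²]=27.38.
E[X] = 0.49·5.2 + 0.51·3.7 = 4.435.
E[X²] = 0.49·54.08 + 0.51·27.38 = 40.463.
Var(X) = E[X²] − (E[X])² = 40.463 − 19.6692 = 20.7938.
SD(X) = √20.7938 = 4.56002.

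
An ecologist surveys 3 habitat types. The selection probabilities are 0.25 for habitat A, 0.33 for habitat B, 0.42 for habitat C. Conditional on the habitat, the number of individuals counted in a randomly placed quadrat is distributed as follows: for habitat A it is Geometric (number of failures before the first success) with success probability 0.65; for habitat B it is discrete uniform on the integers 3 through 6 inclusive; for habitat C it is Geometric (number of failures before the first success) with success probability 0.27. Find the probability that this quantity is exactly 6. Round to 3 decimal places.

0.100

Conditional on each habitat, P(X = 6): A: 0.00119487; B: 0.25; C: 0.0408602.
By total probability, P(X = 6) = 0.25·0.00119487 + 0.33·0.25 + 0.42·0.0408602 = 0.09996.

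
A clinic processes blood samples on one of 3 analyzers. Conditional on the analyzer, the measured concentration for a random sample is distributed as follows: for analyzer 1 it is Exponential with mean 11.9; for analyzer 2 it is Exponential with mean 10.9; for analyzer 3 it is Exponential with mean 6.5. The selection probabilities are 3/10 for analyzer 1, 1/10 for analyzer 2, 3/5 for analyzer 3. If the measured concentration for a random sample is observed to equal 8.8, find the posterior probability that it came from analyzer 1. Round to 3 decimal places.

0.301

Likelihoods f(8.8 | ·): 1: 0.0401138; 2: 0.0409214; 3: 0.03973.
Posterior ∝ prior × likelihood. Numerator for 1: 0.3·0.0401138 = 0.0120341.
Normalizing constant: 0.3·0.0401138 + 0.1·0.0409214 + 0.6·0.03973 = 0.0399643.
P(1 | observation) = 0.0120341 / 0.0399643 = 0.301122.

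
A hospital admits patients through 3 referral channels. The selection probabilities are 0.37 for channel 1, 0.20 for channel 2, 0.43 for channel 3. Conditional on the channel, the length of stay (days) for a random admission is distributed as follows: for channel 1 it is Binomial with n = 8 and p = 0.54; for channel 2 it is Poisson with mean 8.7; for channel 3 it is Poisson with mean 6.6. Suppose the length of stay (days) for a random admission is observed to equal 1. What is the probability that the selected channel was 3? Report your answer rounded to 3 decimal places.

0.347

Likelihoods P(X=1 | ·): 1: 0.0188273; 2: 0.0014493; 3: 0.00897843.
Posterior ∝ prior × likelihood. Numerator for 3: 0.43·0.00897843 = 0.00386072.
Normalizing constant: 0.37·0.0188273 + 0.2·0.0014493 + 0.43·0.00897843 = 0.0111167.
P(3 | observation) = 0.00386072 / 0.0111167 = 0.347291.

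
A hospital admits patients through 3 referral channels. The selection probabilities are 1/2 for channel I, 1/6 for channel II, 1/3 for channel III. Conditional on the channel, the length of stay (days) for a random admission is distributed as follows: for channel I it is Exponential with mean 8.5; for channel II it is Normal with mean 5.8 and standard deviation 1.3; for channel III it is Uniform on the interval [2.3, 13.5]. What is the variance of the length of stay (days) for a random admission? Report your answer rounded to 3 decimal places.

40.804

Per component, I: μ=8.5, E[X²]=144.5; II: μ=5.8, E[X²]=35.33; III: μ=7.9, E[X²]=72.8633.
E[X] = 0.5·8.5 + 0.166667·5.8 + 0.333333·7.9 = 7.85.
E[X²] = 0.5·144.5 + 0.166667·35.33 + 0.333333·72.8633 = 102.426.
Var(X) = E[X²] − (E[X])² = 102.426 − 61.6225 = 40.8036.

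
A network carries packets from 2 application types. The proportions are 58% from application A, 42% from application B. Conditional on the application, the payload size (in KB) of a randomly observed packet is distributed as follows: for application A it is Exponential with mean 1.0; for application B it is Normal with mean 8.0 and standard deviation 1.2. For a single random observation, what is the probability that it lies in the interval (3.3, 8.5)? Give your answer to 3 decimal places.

Conditional on each application, P(3.3 < X < 8.5): A: 0.0366797; B: 0.661494.
By total probability, P(3.3 < X < 8.5) = 0.58·0.0366797 + 0.42·0.661494 = 0.299102.

0.299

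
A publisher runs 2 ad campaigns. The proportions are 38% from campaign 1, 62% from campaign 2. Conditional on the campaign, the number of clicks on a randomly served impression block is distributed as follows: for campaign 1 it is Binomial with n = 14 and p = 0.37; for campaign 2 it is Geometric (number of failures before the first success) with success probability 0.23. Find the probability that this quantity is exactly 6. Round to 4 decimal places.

0.1024

Conditional on each campaign, P(X = 6): 1: 0.191201; 2: 0.0479371.
By total probability, P(X = 6) = 0.38·0.191201 + 0.62·0.0479371 = 0.102377.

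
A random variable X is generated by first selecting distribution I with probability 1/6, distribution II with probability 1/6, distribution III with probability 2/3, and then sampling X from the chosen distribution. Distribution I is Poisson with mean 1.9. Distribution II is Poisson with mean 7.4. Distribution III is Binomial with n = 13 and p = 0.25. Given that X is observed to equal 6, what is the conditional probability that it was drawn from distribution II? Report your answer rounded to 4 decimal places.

0.3739

Likelihoods P(X=6 | ·): I: 0.00977304; II: 0.139405; III: 0.0559224.
Posterior ∝ prior × likelihood. Numerator for II: 0.166667·0.139405 = 0.0232342.
Normalizing constant: 0.166667·0.00977304 + 0.166667·0.139405 + 0.666667·0.0559224 = 0.0621447.
P(II | observation) = 0.0232342 / 0.0621447 = 0.373873.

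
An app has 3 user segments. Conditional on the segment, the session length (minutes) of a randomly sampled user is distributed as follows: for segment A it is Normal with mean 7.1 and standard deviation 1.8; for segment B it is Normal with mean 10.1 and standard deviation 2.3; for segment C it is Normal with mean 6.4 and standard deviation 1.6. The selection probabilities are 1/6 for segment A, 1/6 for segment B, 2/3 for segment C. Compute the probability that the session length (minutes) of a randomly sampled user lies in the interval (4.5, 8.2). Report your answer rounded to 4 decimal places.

Conditional on each segment, P(4.5 < X < 8.2): A: 0.65513; B: 0.196927; C: 0.75219.
By total probability, P(4.5 < X < 8.2) = 0.166667·0.65513 + 0.166667·0.196927 + 0.666667·0.75219 = 0.64347.

0.6435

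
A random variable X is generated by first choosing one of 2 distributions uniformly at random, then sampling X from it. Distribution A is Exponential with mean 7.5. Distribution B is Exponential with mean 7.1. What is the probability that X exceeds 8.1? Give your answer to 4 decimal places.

0.3296

Conditional on each component, P(X > 8.1): A: 0.339596; B: 0.319549.
By total probability, P(X > 8.1) = 0.5·0.339596 + 0.5·0.319549 = 0.329572.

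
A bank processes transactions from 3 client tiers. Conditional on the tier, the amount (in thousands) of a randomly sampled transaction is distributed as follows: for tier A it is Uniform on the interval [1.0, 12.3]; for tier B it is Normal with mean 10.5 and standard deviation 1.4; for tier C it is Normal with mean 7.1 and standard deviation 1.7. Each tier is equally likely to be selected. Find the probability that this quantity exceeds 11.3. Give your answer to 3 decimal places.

0.126

Conditional on each tier, P(X > 11.3): A: 0.0884956; B: 0.283855; C: 0.00674455.
By total probability, P(X > 11.3) = 0.333333·0.0884956 + 0.333333·0.283855 + 0.333333·0.00674455 = 0.126365.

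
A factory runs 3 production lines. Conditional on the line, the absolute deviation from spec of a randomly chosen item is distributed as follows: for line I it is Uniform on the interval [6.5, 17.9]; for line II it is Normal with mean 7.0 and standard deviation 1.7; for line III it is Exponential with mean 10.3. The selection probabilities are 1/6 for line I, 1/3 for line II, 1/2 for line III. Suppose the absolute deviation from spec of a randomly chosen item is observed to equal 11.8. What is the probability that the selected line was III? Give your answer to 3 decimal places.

0.490

Likelihoods f(11.8 | ·): I: 0.0877193; II: 0.00435807; III: 0.030876.
Posterior ∝ prior × likelihood. Numerator for III: 0.5·0.030876 = 0.015438.
Normalizing constant: 0.166667·0.0877193 + 0.333333·0.00435807 + 0.5·0.030876 = 0.0315106.
P(III | observation) = 0.015438 / 0.0315106 = 0.489931.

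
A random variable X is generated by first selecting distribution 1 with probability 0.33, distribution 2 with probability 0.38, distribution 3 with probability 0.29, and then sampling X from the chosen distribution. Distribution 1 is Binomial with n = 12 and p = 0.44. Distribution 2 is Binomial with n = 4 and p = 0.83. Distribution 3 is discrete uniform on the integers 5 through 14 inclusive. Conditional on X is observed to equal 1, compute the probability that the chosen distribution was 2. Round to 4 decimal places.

0.6768

Likelihoods P(X=1 | ·): 1: 0.00896814; 2: 0.0163112; 3: 0.
Posterior ∝ prior × likelihood. Numerator for 2: 0.38·0.0163112 = 0.00619824.
Normalizing constant: 0.33·0.00896814 + 0.38·0.0163112 + 0.29·0 = 0.00915773.
P(2 | observation) = 0.00619824 / 0.00915773 = 0.676832.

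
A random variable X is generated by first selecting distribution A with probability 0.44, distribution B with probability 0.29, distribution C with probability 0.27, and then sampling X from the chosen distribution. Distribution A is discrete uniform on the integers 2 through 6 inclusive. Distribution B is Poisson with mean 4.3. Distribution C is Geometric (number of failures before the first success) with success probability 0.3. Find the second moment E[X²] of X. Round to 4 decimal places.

18.0991

For each component E[X²] = Var + (mean)², giving A: 18; B: 22.79; C: 13.2222.
Overall E[X²] = 0.44·18 + 0.29·22.79 + 0.27·13.2222 = 18.0991.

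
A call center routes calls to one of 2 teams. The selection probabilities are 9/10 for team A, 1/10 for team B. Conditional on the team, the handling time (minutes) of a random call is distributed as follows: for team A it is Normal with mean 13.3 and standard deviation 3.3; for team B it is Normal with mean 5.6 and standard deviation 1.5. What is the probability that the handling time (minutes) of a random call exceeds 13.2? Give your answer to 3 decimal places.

Conditional on each team, P(X > 13.2): A: 0.512087; B: 2.02421e-07.
By total probability, P(X > 13.2) = 0.9·0.512087 + 0.1·2.02421e-07 = 0.460879.

0.461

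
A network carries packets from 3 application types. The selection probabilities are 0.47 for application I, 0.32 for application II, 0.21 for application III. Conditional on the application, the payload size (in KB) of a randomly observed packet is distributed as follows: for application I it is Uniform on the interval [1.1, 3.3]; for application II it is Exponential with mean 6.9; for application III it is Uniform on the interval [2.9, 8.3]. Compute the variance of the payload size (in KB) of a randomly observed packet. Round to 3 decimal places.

20.512

Per component, I: μ=2.2, E[X²]=5.24333; II: μ=6.9, E[X²]=95.22; III: μ=5.6, E[X²]=33.79.
E[X] = 0.47·2.2 + 0.32·6.9 + 0.21·5.6 = 4.418.
E[X²] = 0.47·5.24333 + 0.32·95.22 + 0.21·33.79 = 40.0307.
Var(X) = E[X²] − (E[X])² = 40.0307 − 19.5187 = 20.5119.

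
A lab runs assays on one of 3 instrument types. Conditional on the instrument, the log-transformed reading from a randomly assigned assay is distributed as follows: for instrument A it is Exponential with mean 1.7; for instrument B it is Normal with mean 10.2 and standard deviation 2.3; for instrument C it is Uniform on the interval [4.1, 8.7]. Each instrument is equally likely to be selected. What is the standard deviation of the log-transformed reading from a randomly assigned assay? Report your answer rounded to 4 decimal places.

Per component, A: μ=1.7, E[X²]=5.78; B: μ=10.2, E[X²]=109.33; C: μ=6.4, E[X²]=42.7233.
E[X] = 0.333333·1.7 + 0.333333·10.2 + 0.333333·6.4 = 6.1.
E[X²] = 0.333333·5.78 + 0.333333·109.33 + 0.333333·42.7233 = 52.6111.
Var(X) = E[X²] − (E[X])² = 52.6111 − 37.21 = 15.4011.
SD(X) = √15.4011 = 3.92442.

3.9244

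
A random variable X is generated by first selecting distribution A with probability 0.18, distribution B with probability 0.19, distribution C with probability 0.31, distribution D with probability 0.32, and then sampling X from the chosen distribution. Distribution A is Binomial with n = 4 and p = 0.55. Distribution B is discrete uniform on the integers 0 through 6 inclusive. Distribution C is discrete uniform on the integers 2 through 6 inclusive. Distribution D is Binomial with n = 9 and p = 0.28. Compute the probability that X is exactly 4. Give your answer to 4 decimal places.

0.1536

Conditional on each component, P(X = 4): A: 0.0915063; B: 0.142857; C: 0.2; D: 0.149853.
By total probability, P(X = 4) = 0.18·0.0915063 + 0.19·0.142857 + 0.31·0.2 + 0.32·0.149853 = 0.153567.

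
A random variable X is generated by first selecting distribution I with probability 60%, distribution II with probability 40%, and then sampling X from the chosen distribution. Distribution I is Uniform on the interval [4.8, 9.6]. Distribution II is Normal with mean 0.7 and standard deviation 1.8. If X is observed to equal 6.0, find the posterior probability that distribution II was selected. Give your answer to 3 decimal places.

0.009

Likelihoods f(6.0 | ·): I: 0.208333; II: 0.00290419.
Posterior ∝ prior × likelihood. Numerator for II: 0.4·0.00290419 = 0.00116167.
Normalizing constant: 0.6·0.208333 + 0.4·0.00290419 = 0.126162.
P(II | observation) = 0.00116167 / 0.126162 = 0.00920783.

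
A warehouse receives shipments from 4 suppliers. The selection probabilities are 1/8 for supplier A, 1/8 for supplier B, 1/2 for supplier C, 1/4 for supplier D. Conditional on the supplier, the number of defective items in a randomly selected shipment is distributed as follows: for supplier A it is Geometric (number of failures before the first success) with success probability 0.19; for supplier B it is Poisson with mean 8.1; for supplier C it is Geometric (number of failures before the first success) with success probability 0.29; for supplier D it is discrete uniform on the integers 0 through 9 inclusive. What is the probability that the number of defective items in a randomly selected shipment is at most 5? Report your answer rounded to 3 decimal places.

0.698

Conditional on each supplier, P(X ≤ 5): A: 0.71757; B: 0.182246; C: 0.8719; D: 0.6.
By total probability, P(X ≤ 5) = 0.125·0.71757 + 0.125·0.182246 + 0.5·0.8719 + 0.25·0.6 = 0.698427.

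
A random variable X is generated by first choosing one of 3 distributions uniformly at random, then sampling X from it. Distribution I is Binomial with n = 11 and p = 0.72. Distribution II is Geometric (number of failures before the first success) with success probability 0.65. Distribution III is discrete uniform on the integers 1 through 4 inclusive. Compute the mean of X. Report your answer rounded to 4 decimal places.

Component means — I: 7.92; II: 0.538462; III: 2.5.
E[X] = 0.333333·7.92 + 0.333333·0.538462 + 0.333333·2.5 = 3.65282.

3.6528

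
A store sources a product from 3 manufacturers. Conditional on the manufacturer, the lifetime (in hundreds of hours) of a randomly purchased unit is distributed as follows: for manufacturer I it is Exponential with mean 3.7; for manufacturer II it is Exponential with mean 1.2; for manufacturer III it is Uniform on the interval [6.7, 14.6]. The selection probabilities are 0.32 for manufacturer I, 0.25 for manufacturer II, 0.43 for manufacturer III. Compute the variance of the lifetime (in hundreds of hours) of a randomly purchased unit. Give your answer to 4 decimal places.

Per component, I: μ=3.7, E[X²]=27.38; II: μ=1.2, E[X²]=2.88; III: μ=10.65, E[X²]=118.623.
E[X] = 0.32·3.7 + 0.25·1.2 + 0.43·10.65 = 6.0635.
E[X²] = 0.32·27.38 + 0.25·2.88 + 0.43·118.623 = 60.4896.
Var(X) = E[X²] − (E[X])² = 60.4896 − 36.766 = 23.7236.

23.7236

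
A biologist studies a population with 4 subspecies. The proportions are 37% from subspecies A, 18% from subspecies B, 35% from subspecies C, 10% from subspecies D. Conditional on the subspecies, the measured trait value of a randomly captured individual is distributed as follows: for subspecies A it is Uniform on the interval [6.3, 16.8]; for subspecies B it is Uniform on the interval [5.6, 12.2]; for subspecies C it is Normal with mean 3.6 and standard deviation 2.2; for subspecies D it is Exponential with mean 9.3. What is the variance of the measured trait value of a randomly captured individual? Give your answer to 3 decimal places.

Per component, A: μ=11.55, E[X²]=142.59; B: μ=8.9, E[X²]=82.84; C: μ=3.6, E[X²]=17.8; D: μ=9.3, E[X²]=172.98.
E[X] = 0.37·11.55 + 0.18·8.9 + 0.35·3.6 + 0.1·9.3 = 8.0655.
E[X²] = 0.37·142.59 + 0.18·82.84 + 0.35·17.8 + 0.1·172.98 = 91.1975.
Var(X) = E[X²] − (E[X])² = 91.1975 − 65.0523 = 26.1452.

26.145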